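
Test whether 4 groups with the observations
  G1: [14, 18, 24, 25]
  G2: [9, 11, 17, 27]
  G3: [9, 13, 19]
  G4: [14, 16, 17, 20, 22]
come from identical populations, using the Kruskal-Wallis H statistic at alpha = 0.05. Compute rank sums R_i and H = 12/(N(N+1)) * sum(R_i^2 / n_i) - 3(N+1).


Step 1: Combine all N = 16 observations and assign midranks.
sorted (value, group, rank): (9,G2,1.5), (9,G3,1.5), (11,G2,3), (13,G3,4), (14,G1,5.5), (14,G4,5.5), (16,G4,7), (17,G2,8.5), (17,G4,8.5), (18,G1,10), (19,G3,11), (20,G4,12), (22,G4,13), (24,G1,14), (25,G1,15), (27,G2,16)
Step 2: Sum ranks within each group.
R_1 = 44.5 (n_1 = 4)
R_2 = 29 (n_2 = 4)
R_3 = 16.5 (n_3 = 3)
R_4 = 46 (n_4 = 5)
Step 3: H = 12/(N(N+1)) * sum(R_i^2/n_i) - 3(N+1)
     = 12/(16*17) * (44.5^2/4 + 29^2/4 + 16.5^2/3 + 46^2/5) - 3*17
     = 0.044118 * 1219.26 - 51
     = 2.790993.
Step 4: Ties present; correction factor C = 1 - 18/(16^3 - 16) = 0.995588. Corrected H = 2.790993 / 0.995588 = 2.803360.
Step 5: Under H0, H ~ chi^2(3); p-value = 0.422947.
Step 6: alpha = 0.05. fail to reject H0.

H = 2.8034, df = 3, p = 0.422947, fail to reject H0.


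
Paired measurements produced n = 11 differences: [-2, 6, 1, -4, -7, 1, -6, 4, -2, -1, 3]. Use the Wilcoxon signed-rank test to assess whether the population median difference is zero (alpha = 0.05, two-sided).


Step 1: Drop any zero differences (none here) and take |d_i|.
|d| = [2, 6, 1, 4, 7, 1, 6, 4, 2, 1, 3]
Step 2: Midrank |d_i| (ties get averaged ranks).
ranks: |2|->4.5, |6|->9.5, |1|->2, |4|->7.5, |7|->11, |1|->2, |6|->9.5, |4|->7.5, |2|->4.5, |1|->2, |3|->6
Step 3: Attach original signs; sum ranks with positive sign and with negative sign.
W+ = 9.5 + 2 + 2 + 7.5 + 6 = 27
W- = 4.5 + 7.5 + 11 + 9.5 + 4.5 + 2 = 39
(Check: W+ + W- = 66 should equal n(n+1)/2 = 66.)
Step 4: Test statistic W = min(W+, W-) = 27.
Step 5: Ties in |d|, so use the tie-corrected normal approximation.
        E[W] = n(n+1)/4 = 11*12/4 = 33.
        Tie groups: |d|=1 (t=3), |d|=2 (t=2), |d|=4 (t=2), |d|=6 (t=2); sum(t^3 - t) = 42.
        Var[W] = n(n+1)(2n+1)/24 - sum(t^3-t)/48 = 3036/24 - 42/48 = 125.625.
        z = (W - E[W]) / sqrt(Var[W]) = (27 - 33) / 11.2083 = -0.5353.
        Two-sided p = 2*Phi(z) = 0.592429.
Step 6: alpha = 0.05. fail to reject H0.

W+ = 27, W- = 39, W = min = 27, p = 0.592429, fail to reject H0.


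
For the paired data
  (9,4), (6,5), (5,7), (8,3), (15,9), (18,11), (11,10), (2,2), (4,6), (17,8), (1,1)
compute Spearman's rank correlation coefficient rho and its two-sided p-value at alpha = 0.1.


Step 1: Rank x and y separately (midranks; no ties here).
rank(x): 9->7, 6->5, 5->4, 8->6, 15->9, 18->11, 11->8, 2->2, 4->3, 17->10, 1->1
rank(y): 4->4, 5->5, 7->7, 3->3, 9->9, 11->11, 10->10, 2->2, 6->6, 8->8, 1->1
Step 2: d_i = R_x(i) - R_y(i); compute d_i^2.
  (7-4)^2=9, (5-5)^2=0, (4-7)^2=9, (6-3)^2=9, (9-9)^2=0, (11-11)^2=0, (8-10)^2=4, (2-2)^2=0, (3-6)^2=9, (10-8)^2=4, (1-1)^2=0
sum(d^2) = 44.
Step 3: rho = 1 - 6*44 / (11*(11^2 - 1)) = 1 - 264/1320 = 0.800000.
Step 4: Under H0, t = rho * sqrt((n-2)/(1-rho^2)) = 4.0000 ~ t(9).
Step 5: Two-sided p-value from the t-distribution with 9 df = 0.003110.
Step 6: alpha = 0.1. reject H0.

rho = 0.8000, p = 0.003110, reject H0 at alpha = 0.1.


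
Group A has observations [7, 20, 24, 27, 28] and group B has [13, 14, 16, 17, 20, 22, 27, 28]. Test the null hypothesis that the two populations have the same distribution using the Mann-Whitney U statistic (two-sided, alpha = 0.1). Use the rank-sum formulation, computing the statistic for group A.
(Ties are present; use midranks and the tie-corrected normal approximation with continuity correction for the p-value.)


Step 1: Combine and sort all 13 observations; assign midranks.
sorted (value, group): (7,X), (13,Y), (14,Y), (16,Y), (17,Y), (20,X), (20,Y), (22,Y), (24,X), (27,X), (27,Y), (28,X), (28,Y)
ranks: 7->1, 13->2, 14->3, 16->4, 17->5, 20->6.5, 20->6.5, 22->8, 24->9, 27->10.5, 27->10.5, 28->12.5, 28->12.5
Step 2: Rank sum for X: R1 = 1 + 6.5 + 9 + 10.5 + 12.5 = 39.5.
Step 3: U_X = R1 - n1(n1+1)/2 = 39.5 - 5*6/2 = 39.5 - 15 = 24.5.
       U_Y = n1*n2 - U_X = 40 - 24.5 = 15.5.
Step 4: Ties are present, so use the tie-corrected normal approximation (with continuity correction) for the p-value.
Step 5: p-value = 0.556554; compare to alpha = 0.1. fail to reject H0.

U_X = 24.5, p = 0.556554, fail to reject H0 at alpha = 0.1.


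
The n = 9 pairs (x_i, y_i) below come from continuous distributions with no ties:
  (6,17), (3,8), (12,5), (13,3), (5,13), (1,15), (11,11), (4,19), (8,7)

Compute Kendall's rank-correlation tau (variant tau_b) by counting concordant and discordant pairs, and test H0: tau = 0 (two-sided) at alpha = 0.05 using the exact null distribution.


Step 1: Enumerate the 36 unordered pairs (i,j) with i<j and classify each by sign(x_j-x_i) * sign(y_j-y_i).
  (1,2):dx=-3,dy=-9->C; (1,3):dx=+6,dy=-12->D; (1,4):dx=+7,dy=-14->D; (1,5):dx=-1,dy=-4->C
  (1,6):dx=-5,dy=-2->C; (1,7):dx=+5,dy=-6->D; (1,8):dx=-2,dy=+2->D; (1,9):dx=+2,dy=-10->D
  (2,3):dx=+9,dy=-3->D; (2,4):dx=+10,dy=-5->D; (2,5):dx=+2,dy=+5->C; (2,6):dx=-2,dy=+7->D
  (2,7):dx=+8,dy=+3->C; (2,8):dx=+1,dy=+11->C; (2,9):dx=+5,dy=-1->D; (3,4):dx=+1,dy=-2->D
  (3,5):dx=-7,dy=+8->D; (3,6):dx=-11,dy=+10->D; (3,7):dx=-1,dy=+6->D; (3,8):dx=-8,dy=+14->D
  (3,9):dx=-4,dy=+2->D; (4,5):dx=-8,dy=+10->D; (4,6):dx=-12,dy=+12->D; (4,7):dx=-2,dy=+8->D
  (4,8):dx=-9,dy=+16->D; (4,9):dx=-5,dy=+4->D; (5,6):dx=-4,dy=+2->D; (5,7):dx=+6,dy=-2->D
  (5,8):dx=-1,dy=+6->D; (5,9):dx=+3,dy=-6->D; (6,7):dx=+10,dy=-4->D; (6,8):dx=+3,dy=+4->C
  (6,9):dx=+7,dy=-8->D; (7,8):dx=-7,dy=+8->D; (7,9):dx=-3,dy=-4->C; (8,9):dx=+4,dy=-12->D
Step 2: C = 8, D = 28, total pairs = 36.
Step 3: tau = (C - D)/(n(n-1)/2) = (8 - 28)/36 = -0.555556.
Step 4: Exact two-sided p-value (enumerate n! = 362880 permutations of y under H0): p = 0.044615.
Step 5: alpha = 0.05. reject H0.

tau_b = -0.5556 (C=8, D=28), p = 0.044615, reject H0.


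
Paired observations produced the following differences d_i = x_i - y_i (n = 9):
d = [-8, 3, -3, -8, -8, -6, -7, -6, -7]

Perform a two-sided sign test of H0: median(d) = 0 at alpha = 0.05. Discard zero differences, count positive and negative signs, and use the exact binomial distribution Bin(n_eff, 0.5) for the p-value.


Step 1: Discard zero differences. Original n = 9; n_eff = number of nonzero differences = 9.
Nonzero differences (with sign): -8, +3, -3, -8, -8, -6, -7, -6, -7
Step 2: Count signs: positive = 1, negative = 8.
Step 3: Under H0: P(positive) = 0.5, so the number of positives S ~ Bin(9, 0.5).
Step 4: Two-sided exact p-value = sum of Bin(9,0.5) probabilities at or below the observed probability = 0.039062.
Step 5: alpha = 0.05. reject H0.

n_eff = 9, pos = 1, neg = 8, p = 0.039062, reject H0.


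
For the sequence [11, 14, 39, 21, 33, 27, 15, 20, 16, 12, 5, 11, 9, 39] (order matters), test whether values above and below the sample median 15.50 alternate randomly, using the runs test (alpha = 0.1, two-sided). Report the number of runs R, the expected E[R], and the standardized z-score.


Step 1: Compute median = 15.50; label A = above, B = below.
Labels in order: BBAAAABAABBBBA  (n_A = 7, n_B = 7)
Step 2: Count runs R = 6.
Step 3: Under H0 (random ordering), E[R] = 2*n_A*n_B/(n_A+n_B) + 1 = 2*7*7/14 + 1 = 8.0000.
        Var[R] = 2*n_A*n_B*(2*n_A*n_B - n_A - n_B) / ((n_A+n_B)^2 * (n_A+n_B-1)) = 8232/2548 = 3.2308.
        SD[R] = 1.7974.
Step 4: Continuity-corrected z = (R + 0.5 - E[R]) / SD[R] = (6 + 0.5 - 8.0000) / 1.7974 = -0.8345.
Step 5: Two-sided p-value via normal approximation = 2*(1 - Phi(|z|)) = 0.403986.
Step 6: alpha = 0.1. fail to reject H0.

R = 6, z = -0.8345, p = 0.403986, fail to reject H0.


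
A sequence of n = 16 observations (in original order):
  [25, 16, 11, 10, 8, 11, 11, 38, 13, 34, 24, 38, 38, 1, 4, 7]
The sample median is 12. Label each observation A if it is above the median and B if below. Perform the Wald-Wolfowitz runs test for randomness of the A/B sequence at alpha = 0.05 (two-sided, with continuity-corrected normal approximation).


Step 1: Compute median = 12; label A = above, B = below.
Labels in order: AABBBBBAAAAAABBB  (n_A = 8, n_B = 8)
Step 2: Count runs R = 4.
Step 3: Under H0 (random ordering), E[R] = 2*n_A*n_B/(n_A+n_B) + 1 = 2*8*8/16 + 1 = 9.0000.
        Var[R] = 2*n_A*n_B*(2*n_A*n_B - n_A - n_B) / ((n_A+n_B)^2 * (n_A+n_B-1)) = 14336/3840 = 3.7333.
        SD[R] = 1.9322.
Step 4: Continuity-corrected z = (R + 0.5 - E[R]) / SD[R] = (4 + 0.5 - 9.0000) / 1.9322 = -2.3290.
Step 5: Two-sided p-value via normal approximation = 2*(1 - Phi(|z|)) = 0.019861.
Step 6: alpha = 0.05. reject H0.

R = 4, z = -2.3290, p = 0.019861, reject H0.


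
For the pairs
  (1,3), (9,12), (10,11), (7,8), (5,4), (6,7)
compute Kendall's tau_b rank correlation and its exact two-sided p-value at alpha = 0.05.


Step 1: Enumerate the 15 unordered pairs (i,j) with i<j and classify each by sign(x_j-x_i) * sign(y_j-y_i).
  (1,2):dx=+8,dy=+9->C; (1,3):dx=+9,dy=+8->C; (1,4):dx=+6,dy=+5->C; (1,5):dx=+4,dy=+1->C
  (1,6):dx=+5,dy=+4->C; (2,3):dx=+1,dy=-1->D; (2,4):dx=-2,dy=-4->C; (2,5):dx=-4,dy=-8->C
  (2,6):dx=-3,dy=-5->C; (3,4):dx=-3,dy=-3->C; (3,5):dx=-5,dy=-7->C; (3,6):dx=-4,dy=-4->C
  (4,5):dx=-2,dy=-4->C; (4,6):dx=-1,dy=-1->C; (5,6):dx=+1,dy=+3->C
Step 2: C = 14, D = 1, total pairs = 15.
Step 3: tau = (C - D)/(n(n-1)/2) = (14 - 1)/15 = 0.866667.
Step 4: Exact two-sided p-value (enumerate n! = 720 permutations of y under H0): p = 0.016667.
Step 5: alpha = 0.05. reject H0.

tau_b = 0.8667 (C=14, D=1), p = 0.016667, reject H0.


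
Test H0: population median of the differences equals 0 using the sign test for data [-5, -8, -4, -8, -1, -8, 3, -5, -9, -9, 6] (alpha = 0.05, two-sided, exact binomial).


Step 1: Discard zero differences. Original n = 11; n_eff = number of nonzero differences = 11.
Nonzero differences (with sign): -5, -8, -4, -8, -1, -8, +3, -5, -9, -9, +6
Step 2: Count signs: positive = 2, negative = 9.
Step 3: Under H0: P(positive) = 0.5, so the number of positives S ~ Bin(11, 0.5).
Step 4: Two-sided exact p-value = sum of Bin(11,0.5) probabilities at or below the observed probability = 0.065430.
Step 5: alpha = 0.05. fail to reject H0.

n_eff = 11, pos = 2, neg = 9, p = 0.065430, fail to reject H0.


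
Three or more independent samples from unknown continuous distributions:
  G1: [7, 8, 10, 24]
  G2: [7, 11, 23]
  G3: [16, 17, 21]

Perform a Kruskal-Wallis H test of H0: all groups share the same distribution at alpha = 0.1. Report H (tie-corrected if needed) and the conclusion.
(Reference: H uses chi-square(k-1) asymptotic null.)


Step 1: Combine all N = 10 observations and assign midranks.
sorted (value, group, rank): (7,G1,1.5), (7,G2,1.5), (8,G1,3), (10,G1,4), (11,G2,5), (16,G3,6), (17,G3,7), (21,G3,8), (23,G2,9), (24,G1,10)
Step 2: Sum ranks within each group.
R_1 = 18.5 (n_1 = 4)
R_2 = 15.5 (n_2 = 3)
R_3 = 21 (n_3 = 3)
Step 3: H = 12/(N(N+1)) * sum(R_i^2/n_i) - 3(N+1)
     = 12/(10*11) * (18.5^2/4 + 15.5^2/3 + 21^2/3) - 3*11
     = 0.109091 * 312.646 - 33
     = 1.106818.
Step 4: Ties present; correction factor C = 1 - 6/(10^3 - 10) = 0.993939. Corrected H = 1.106818 / 0.993939 = 1.113567.
Step 5: Under H0, H ~ chi^2(2); p-value = 0.573049.
Step 6: alpha = 0.1. fail to reject H0.

H = 1.1136, df = 2, p = 0.573049, fail to reject H0.


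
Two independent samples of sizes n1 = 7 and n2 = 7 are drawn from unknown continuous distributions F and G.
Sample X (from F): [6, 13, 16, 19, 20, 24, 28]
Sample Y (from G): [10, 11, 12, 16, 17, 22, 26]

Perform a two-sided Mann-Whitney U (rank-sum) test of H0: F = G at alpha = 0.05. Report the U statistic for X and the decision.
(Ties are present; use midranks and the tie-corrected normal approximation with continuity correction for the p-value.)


Step 1: Combine and sort all 14 observations; assign midranks.
sorted (value, group): (6,X), (10,Y), (11,Y), (12,Y), (13,X), (16,X), (16,Y), (17,Y), (19,X), (20,X), (22,Y), (24,X), (26,Y), (28,X)
ranks: 6->1, 10->2, 11->3, 12->4, 13->5, 16->6.5, 16->6.5, 17->8, 19->9, 20->10, 22->11, 24->12, 26->13, 28->14
Step 2: Rank sum for X: R1 = 1 + 5 + 6.5 + 9 + 10 + 12 + 14 = 57.5.
Step 3: U_X = R1 - n1(n1+1)/2 = 57.5 - 7*8/2 = 57.5 - 28 = 29.5.
       U_Y = n1*n2 - U_X = 49 - 29.5 = 19.5.
Step 4: Ties are present, so use the tie-corrected normal approximation (with continuity correction) for the p-value.
Step 5: p-value = 0.564871; compare to alpha = 0.05. fail to reject H0.

U_X = 29.5, p = 0.564871, fail to reject H0 at alpha = 0.05.


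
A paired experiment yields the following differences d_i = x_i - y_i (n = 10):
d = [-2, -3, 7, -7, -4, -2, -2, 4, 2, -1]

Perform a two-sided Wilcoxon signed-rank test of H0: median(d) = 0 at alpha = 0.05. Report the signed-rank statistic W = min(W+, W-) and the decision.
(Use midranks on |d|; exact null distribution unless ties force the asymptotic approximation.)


Step 1: Drop any zero differences (none here) and take |d_i|.
|d| = [2, 3, 7, 7, 4, 2, 2, 4, 2, 1]
Step 2: Midrank |d_i| (ties get averaged ranks).
ranks: |2|->3.5, |3|->6, |7|->9.5, |7|->9.5, |4|->7.5, |2|->3.5, |2|->3.5, |4|->7.5, |2|->3.5, |1|->1
Step 3: Attach original signs; sum ranks with positive sign and with negative sign.
W+ = 9.5 + 7.5 + 3.5 = 20.5
W- = 3.5 + 6 + 9.5 + 7.5 + 3.5 + 3.5 + 1 = 34.5
(Check: W+ + W- = 55 should equal n(n+1)/2 = 55.)
Step 4: Test statistic W = min(W+, W-) = 20.5.
Step 5: Ties in |d|, so use the tie-corrected normal approximation.
        E[W] = n(n+1)/4 = 10*11/4 = 27.5.
        Tie groups: |d|=2 (t=4), |d|=4 (t=2), |d|=7 (t=2); sum(t^3 - t) = 72.
        Var[W] = n(n+1)(2n+1)/24 - sum(t^3-t)/48 = 2310/24 - 72/48 = 94.75.
        z = (W - E[W]) / sqrt(Var[W]) = (20.5 - 27.5) / 9.7340 = -0.7191.
        Two-sided p = 2*Phi(z) = 0.472060.
Step 6: alpha = 0.05. fail to reject H0.

W+ = 20.5, W- = 34.5, W = min = 20.5, p = 0.472060, fail to reject H0.


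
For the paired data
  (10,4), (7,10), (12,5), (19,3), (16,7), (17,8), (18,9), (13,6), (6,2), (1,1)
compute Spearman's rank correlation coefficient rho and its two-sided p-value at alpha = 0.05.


Step 1: Rank x and y separately (midranks; no ties here).
rank(x): 10->4, 7->3, 12->5, 19->10, 16->7, 17->8, 18->9, 13->6, 6->2, 1->1
rank(y): 4->4, 10->10, 5->5, 3->3, 7->7, 8->8, 9->9, 6->6, 2->2, 1->1
Step 2: d_i = R_x(i) - R_y(i); compute d_i^2.
  (4-4)^2=0, (3-10)^2=49, (5-5)^2=0, (10-3)^2=49, (7-7)^2=0, (8-8)^2=0, (9-9)^2=0, (6-6)^2=0, (2-2)^2=0, (1-1)^2=0
sum(d^2) = 98.
Step 3: rho = 1 - 6*98 / (10*(10^2 - 1)) = 1 - 588/990 = 0.406061.
Step 4: Under H0, t = rho * sqrt((n-2)/(1-rho^2)) = 1.2568 ~ t(8).
Step 5: Two-sided p-value from the t-distribution with 8 df = 0.244282.
Step 6: alpha = 0.05. fail to reject H0.

rho = 0.4061, p = 0.244282, fail to reject H0 at alpha = 0.05.


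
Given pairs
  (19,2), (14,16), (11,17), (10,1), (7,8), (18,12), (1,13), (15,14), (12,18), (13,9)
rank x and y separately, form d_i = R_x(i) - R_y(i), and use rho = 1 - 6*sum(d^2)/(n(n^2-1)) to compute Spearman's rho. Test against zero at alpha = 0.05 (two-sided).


Step 1: Rank x and y separately (midranks; no ties here).
rank(x): 19->10, 14->7, 11->4, 10->3, 7->2, 18->9, 1->1, 15->8, 12->5, 13->6
rank(y): 2->2, 16->8, 17->9, 1->1, 8->3, 12->5, 13->6, 14->7, 18->10, 9->4
Step 2: d_i = R_x(i) - R_y(i); compute d_i^2.
  (10-2)^2=64, (7-8)^2=1, (4-9)^2=25, (3-1)^2=4, (2-3)^2=1, (9-5)^2=16, (1-6)^2=25, (8-7)^2=1, (5-10)^2=25, (6-4)^2=4
sum(d^2) = 166.
Step 3: rho = 1 - 6*166 / (10*(10^2 - 1)) = 1 - 996/990 = -0.006061.
Step 4: Under H0, t = rho * sqrt((n-2)/(1-rho^2)) = -0.0171 ~ t(8).
Step 5: Two-sided p-value from the t-distribution with 8 df = 0.986743.
Step 6: alpha = 0.05. fail to reject H0.

rho = -0.0061, p = 0.986743, fail to reject H0 at alpha = 0.05.


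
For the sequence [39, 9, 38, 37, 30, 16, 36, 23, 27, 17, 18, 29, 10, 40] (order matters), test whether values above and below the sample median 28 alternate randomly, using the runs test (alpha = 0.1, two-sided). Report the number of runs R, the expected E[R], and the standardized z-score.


Step 1: Compute median = 28; label A = above, B = below.
Labels in order: ABAAABABBBBABA  (n_A = 7, n_B = 7)
Step 2: Count runs R = 9.
Step 3: Under H0 (random ordering), E[R] = 2*n_A*n_B/(n_A+n_B) + 1 = 2*7*7/14 + 1 = 8.0000.
        Var[R] = 2*n_A*n_B*(2*n_A*n_B - n_A - n_B) / ((n_A+n_B)^2 * (n_A+n_B-1)) = 8232/2548 = 3.2308.
        SD[R] = 1.7974.
Step 4: Continuity-corrected z = (R - 0.5 - E[R]) / SD[R] = (9 - 0.5 - 8.0000) / 1.7974 = 0.2782.
Step 5: Two-sided p-value via normal approximation = 2*(1 - Phi(|z|)) = 0.780879.
Step 6: alpha = 0.1. fail to reject H0.

R = 9, z = 0.2782, p = 0.780879, fail to reject H0.


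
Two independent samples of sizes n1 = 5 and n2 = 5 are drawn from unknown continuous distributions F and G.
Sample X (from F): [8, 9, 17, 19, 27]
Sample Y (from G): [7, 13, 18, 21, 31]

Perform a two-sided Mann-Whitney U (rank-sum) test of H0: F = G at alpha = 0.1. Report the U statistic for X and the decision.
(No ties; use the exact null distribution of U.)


Step 1: Combine and sort all 10 observations; assign midranks.
sorted (value, group): (7,Y), (8,X), (9,X), (13,Y), (17,X), (18,Y), (19,X), (21,Y), (27,X), (31,Y)
ranks: 7->1, 8->2, 9->3, 13->4, 17->5, 18->6, 19->7, 21->8, 27->9, 31->10
Step 2: Rank sum for X: R1 = 2 + 3 + 5 + 7 + 9 = 26.
Step 3: U_X = R1 - n1(n1+1)/2 = 26 - 5*6/2 = 26 - 15 = 11.
       U_Y = n1*n2 - U_X = 25 - 11 = 14.
Step 4: No ties, so the exact null distribution of U (based on enumerating the C(10,5) = 252 equally likely rank assignments) gives the two-sided p-value.
Step 5: p-value = 0.841270; compare to alpha = 0.1. fail to reject H0.

U_X = 11, p = 0.841270, fail to reject H0 at alpha = 0.1.


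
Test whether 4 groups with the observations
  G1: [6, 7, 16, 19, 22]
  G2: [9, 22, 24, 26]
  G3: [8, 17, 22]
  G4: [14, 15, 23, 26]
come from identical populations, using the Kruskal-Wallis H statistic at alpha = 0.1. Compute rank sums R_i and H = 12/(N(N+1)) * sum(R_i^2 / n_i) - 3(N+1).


Step 1: Combine all N = 16 observations and assign midranks.
sorted (value, group, rank): (6,G1,1), (7,G1,2), (8,G3,3), (9,G2,4), (14,G4,5), (15,G4,6), (16,G1,7), (17,G3,8), (19,G1,9), (22,G1,11), (22,G2,11), (22,G3,11), (23,G4,13), (24,G2,14), (26,G2,15.5), (26,G4,15.5)
Step 2: Sum ranks within each group.
R_1 = 30 (n_1 = 5)
R_2 = 44.5 (n_2 = 4)
R_3 = 22 (n_3 = 3)
R_4 = 39.5 (n_4 = 4)
Step 3: H = 12/(N(N+1)) * sum(R_i^2/n_i) - 3(N+1)
     = 12/(16*17) * (30^2/5 + 44.5^2/4 + 22^2/3 + 39.5^2/4) - 3*17
     = 0.044118 * 1226.46 - 51
     = 3.108456.
Step 4: Ties present; correction factor C = 1 - 30/(16^3 - 16) = 0.992647. Corrected H = 3.108456 / 0.992647 = 3.131481.
Step 5: Under H0, H ~ chi^2(3); p-value = 0.371794.
Step 6: alpha = 0.1. fail to reject H0.

H = 3.1315, df = 3, p = 0.371794, fail to reject H0.


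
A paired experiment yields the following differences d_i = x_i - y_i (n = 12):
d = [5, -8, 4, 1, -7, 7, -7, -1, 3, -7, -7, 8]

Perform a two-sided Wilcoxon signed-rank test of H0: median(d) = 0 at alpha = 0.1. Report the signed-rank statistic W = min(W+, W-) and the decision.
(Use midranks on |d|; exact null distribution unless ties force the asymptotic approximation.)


Step 1: Drop any zero differences (none here) and take |d_i|.
|d| = [5, 8, 4, 1, 7, 7, 7, 1, 3, 7, 7, 8]
Step 2: Midrank |d_i| (ties get averaged ranks).
ranks: |5|->5, |8|->11.5, |4|->4, |1|->1.5, |7|->8, |7|->8, |7|->8, |1|->1.5, |3|->3, |7|->8, |7|->8, |8|->11.5
Step 3: Attach original signs; sum ranks with positive sign and with negative sign.
W+ = 5 + 4 + 1.5 + 8 + 3 + 11.5 = 33
W- = 11.5 + 8 + 8 + 1.5 + 8 + 8 = 45
(Check: W+ + W- = 78 should equal n(n+1)/2 = 78.)
Step 4: Test statistic W = min(W+, W-) = 33.
Step 5: Ties in |d|, so use the tie-corrected normal approximation.
        E[W] = n(n+1)/4 = 12*13/4 = 39.
        Tie groups: |d|=1 (t=2), |d|=7 (t=5), |d|=8 (t=2); sum(t^3 - t) = 132.
        Var[W] = n(n+1)(2n+1)/24 - sum(t^3-t)/48 = 3900/24 - 132/48 = 159.75.
        z = (W - E[W]) / sqrt(Var[W]) = (33 - 39) / 12.6392 = -0.4747.
        Two-sided p = 2*Phi(z) = 0.634992.
Step 6: alpha = 0.1. fail to reject H0.

W+ = 33, W- = 45, W = min = 33, p = 0.634992, fail to reject H0.


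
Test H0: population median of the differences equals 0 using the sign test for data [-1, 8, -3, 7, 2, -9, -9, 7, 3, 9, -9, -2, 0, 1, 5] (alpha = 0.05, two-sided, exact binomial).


Step 1: Discard zero differences. Original n = 15; n_eff = number of nonzero differences = 14.
Nonzero differences (with sign): -1, +8, -3, +7, +2, -9, -9, +7, +3, +9, -9, -2, +1, +5
Step 2: Count signs: positive = 8, negative = 6.
Step 3: Under H0: P(positive) = 0.5, so the number of positives S ~ Bin(14, 0.5).
Step 4: Two-sided exact p-value = sum of Bin(14,0.5) probabilities at or below the observed probability = 0.790527.
Step 5: alpha = 0.05. fail to reject H0.

n_eff = 14, pos = 8, neg = 6, p = 0.790527, fail to reject H0.


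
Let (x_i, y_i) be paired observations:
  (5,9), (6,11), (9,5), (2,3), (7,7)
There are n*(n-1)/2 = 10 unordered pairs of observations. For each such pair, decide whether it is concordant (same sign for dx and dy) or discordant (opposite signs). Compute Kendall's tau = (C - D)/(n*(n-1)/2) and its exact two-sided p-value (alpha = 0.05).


Step 1: Enumerate the 10 unordered pairs (i,j) with i<j and classify each by sign(x_j-x_i) * sign(y_j-y_i).
  (1,2):dx=+1,dy=+2->C; (1,3):dx=+4,dy=-4->D; (1,4):dx=-3,dy=-6->C; (1,5):dx=+2,dy=-2->D
  (2,3):dx=+3,dy=-6->D; (2,4):dx=-4,dy=-8->C; (2,5):dx=+1,dy=-4->D; (3,4):dx=-7,dy=-2->C
  (3,5):dx=-2,dy=+2->D; (4,5):dx=+5,dy=+4->C
Step 2: C = 5, D = 5, total pairs = 10.
Step 3: tau = (C - D)/(n(n-1)/2) = (5 - 5)/10 = 0.000000.
Step 4: Exact two-sided p-value (enumerate n! = 120 permutations of y under H0): p = 1.000000.
Step 5: alpha = 0.05. fail to reject H0.

tau_b = 0.0000 (C=5, D=5), p = 1.000000, fail to reject H0.


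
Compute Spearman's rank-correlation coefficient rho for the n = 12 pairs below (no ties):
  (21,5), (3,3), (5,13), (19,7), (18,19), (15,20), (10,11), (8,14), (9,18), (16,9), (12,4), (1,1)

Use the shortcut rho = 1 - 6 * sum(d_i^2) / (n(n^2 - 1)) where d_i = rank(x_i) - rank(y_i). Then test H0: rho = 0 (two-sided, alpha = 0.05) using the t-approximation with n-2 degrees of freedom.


Step 1: Rank x and y separately (midranks; no ties here).
rank(x): 21->12, 3->2, 5->3, 19->11, 18->10, 15->8, 10->6, 8->4, 9->5, 16->9, 12->7, 1->1
rank(y): 5->4, 3->2, 13->8, 7->5, 19->11, 20->12, 11->7, 14->9, 18->10, 9->6, 4->3, 1->1
Step 2: d_i = R_x(i) - R_y(i); compute d_i^2.
  (12-4)^2=64, (2-2)^2=0, (3-8)^2=25, (11-5)^2=36, (10-11)^2=1, (8-12)^2=16, (6-7)^2=1, (4-9)^2=25, (5-10)^2=25, (9-6)^2=9, (7-3)^2=16, (1-1)^2=0
sum(d^2) = 218.
Step 3: rho = 1 - 6*218 / (12*(12^2 - 1)) = 1 - 1308/1716 = 0.237762.
Step 4: Under H0, t = rho * sqrt((n-2)/(1-rho^2)) = 0.7741 ~ t(10).
Step 5: Two-sided p-value from the t-distribution with 10 df = 0.456801.
Step 6: alpha = 0.05. fail to reject H0.

rho = 0.2378, p = 0.456801, fail to reject H0 at alpha = 0.05.


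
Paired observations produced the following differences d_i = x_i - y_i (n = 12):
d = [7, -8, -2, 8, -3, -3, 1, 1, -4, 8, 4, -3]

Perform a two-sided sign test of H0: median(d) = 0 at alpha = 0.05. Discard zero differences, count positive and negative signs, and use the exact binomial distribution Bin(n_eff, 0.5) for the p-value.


Step 1: Discard zero differences. Original n = 12; n_eff = number of nonzero differences = 12.
Nonzero differences (with sign): +7, -8, -2, +8, -3, -3, +1, +1, -4, +8, +4, -3
Step 2: Count signs: positive = 6, negative = 6.
Step 3: Under H0: P(positive) = 0.5, so the number of positives S ~ Bin(12, 0.5).
Step 4: Two-sided exact p-value = sum of Bin(12,0.5) probabilities at or below the observed probability = 1.000000.
Step 5: alpha = 0.05. fail to reject H0.

n_eff = 12, pos = 6, neg = 6, p = 1.000000, fail to reject H0.


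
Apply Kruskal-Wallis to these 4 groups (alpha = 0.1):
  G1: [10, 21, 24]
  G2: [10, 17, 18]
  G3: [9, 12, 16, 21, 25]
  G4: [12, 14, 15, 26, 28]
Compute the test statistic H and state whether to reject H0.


Step 1: Combine all N = 16 observations and assign midranks.
sorted (value, group, rank): (9,G3,1), (10,G1,2.5), (10,G2,2.5), (12,G3,4.5), (12,G4,4.5), (14,G4,6), (15,G4,7), (16,G3,8), (17,G2,9), (18,G2,10), (21,G1,11.5), (21,G3,11.5), (24,G1,13), (25,G3,14), (26,G4,15), (28,G4,16)
Step 2: Sum ranks within each group.
R_1 = 27 (n_1 = 3)
R_2 = 21.5 (n_2 = 3)
R_3 = 39 (n_3 = 5)
R_4 = 48.5 (n_4 = 5)
Step 3: H = 12/(N(N+1)) * sum(R_i^2/n_i) - 3(N+1)
     = 12/(16*17) * (27^2/3 + 21.5^2/3 + 39^2/5 + 48.5^2/5) - 3*17
     = 0.044118 * 1171.73 - 51
     = 0.694118.
Step 4: Ties present; correction factor C = 1 - 18/(16^3 - 16) = 0.995588. Corrected H = 0.694118 / 0.995588 = 0.697194.
Step 5: Under H0, H ~ chi^2(3); p-value = 0.873864.
Step 6: alpha = 0.1. fail to reject H0.

H = 0.6972, df = 3, p = 0.873864, fail to reject H0.


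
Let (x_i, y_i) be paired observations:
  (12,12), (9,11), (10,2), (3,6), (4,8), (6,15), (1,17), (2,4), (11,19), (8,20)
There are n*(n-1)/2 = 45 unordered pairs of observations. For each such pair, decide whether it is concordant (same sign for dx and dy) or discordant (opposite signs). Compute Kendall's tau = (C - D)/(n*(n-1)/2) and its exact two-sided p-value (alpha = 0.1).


Step 1: Enumerate the 45 unordered pairs (i,j) with i<j and classify each by sign(x_j-x_i) * sign(y_j-y_i).
  (1,2):dx=-3,dy=-1->C; (1,3):dx=-2,dy=-10->C; (1,4):dx=-9,dy=-6->C; (1,5):dx=-8,dy=-4->C
  (1,6):dx=-6,dy=+3->D; (1,7):dx=-11,dy=+5->D; (1,8):dx=-10,dy=-8->C; (1,9):dx=-1,dy=+7->D
  (1,10):dx=-4,dy=+8->D; (2,3):dx=+1,dy=-9->D; (2,4):dx=-6,dy=-5->C; (2,5):dx=-5,dy=-3->C
  (2,6):dx=-3,dy=+4->D; (2,7):dx=-8,dy=+6->D; (2,8):dx=-7,dy=-7->C; (2,9):dx=+2,dy=+8->C
  (2,10):dx=-1,dy=+9->D; (3,4):dx=-7,dy=+4->D; (3,5):dx=-6,dy=+6->D; (3,6):dx=-4,dy=+13->D
  (3,7):dx=-9,dy=+15->D; (3,8):dx=-8,dy=+2->D; (3,9):dx=+1,dy=+17->C; (3,10):dx=-2,dy=+18->D
  (4,5):dx=+1,dy=+2->C; (4,6):dx=+3,dy=+9->C; (4,7):dx=-2,dy=+11->D; (4,8):dx=-1,dy=-2->C
  (4,9):dx=+8,dy=+13->C; (4,10):dx=+5,dy=+14->C; (5,6):dx=+2,dy=+7->C; (5,7):dx=-3,dy=+9->D
  (5,8):dx=-2,dy=-4->C; (5,9):dx=+7,dy=+11->C; (5,10):dx=+4,dy=+12->C; (6,7):dx=-5,dy=+2->D
  (6,8):dx=-4,dy=-11->C; (6,9):dx=+5,dy=+4->C; (6,10):dx=+2,dy=+5->C; (7,8):dx=+1,dy=-13->D
  (7,9):dx=+10,dy=+2->C; (7,10):dx=+7,dy=+3->C; (8,9):dx=+9,dy=+15->C; (8,10):dx=+6,dy=+16->C
  (9,10):dx=-3,dy=+1->D
Step 2: C = 26, D = 19, total pairs = 45.
Step 3: tau = (C - D)/(n(n-1)/2) = (26 - 19)/45 = 0.155556.
Step 4: Exact two-sided p-value (enumerate n! = 3628800 permutations of y under H0): p = 0.600654.
Step 5: alpha = 0.1. fail to reject H0.

tau_b = 0.1556 (C=26, D=19), p = 0.600654, fail to reject H0.


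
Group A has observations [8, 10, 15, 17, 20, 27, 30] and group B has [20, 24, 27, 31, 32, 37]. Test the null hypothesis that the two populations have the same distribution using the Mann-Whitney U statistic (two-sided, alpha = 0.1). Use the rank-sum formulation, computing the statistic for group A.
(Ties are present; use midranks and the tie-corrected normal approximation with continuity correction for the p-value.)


Step 1: Combine and sort all 13 observations; assign midranks.
sorted (value, group): (8,X), (10,X), (15,X), (17,X), (20,X), (20,Y), (24,Y), (27,X), (27,Y), (30,X), (31,Y), (32,Y), (37,Y)
ranks: 8->1, 10->2, 15->3, 17->4, 20->5.5, 20->5.5, 24->7, 27->8.5, 27->8.5, 30->10, 31->11, 32->12, 37->13
Step 2: Rank sum for X: R1 = 1 + 2 + 3 + 4 + 5.5 + 8.5 + 10 = 34.
Step 3: U_X = R1 - n1(n1+1)/2 = 34 - 7*8/2 = 34 - 28 = 6.
       U_Y = n1*n2 - U_X = 42 - 6 = 36.
Step 4: Ties are present, so use the tie-corrected normal approximation (with continuity correction) for the p-value.
Step 5: p-value = 0.037788; compare to alpha = 0.1. reject H0.

U_X = 6, p = 0.037788, reject H0 at alpha = 0.1.


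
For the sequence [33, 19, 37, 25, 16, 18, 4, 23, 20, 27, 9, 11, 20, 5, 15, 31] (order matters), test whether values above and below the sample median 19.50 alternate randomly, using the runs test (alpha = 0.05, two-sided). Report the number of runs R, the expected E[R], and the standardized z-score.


Step 1: Compute median = 19.50; label A = above, B = below.
Labels in order: ABAABBBAAABBABBA  (n_A = 8, n_B = 8)
Step 2: Count runs R = 9.
Step 3: Under H0 (random ordering), E[R] = 2*n_A*n_B/(n_A+n_B) + 1 = 2*8*8/16 + 1 = 9.0000.
        Var[R] = 2*n_A*n_B*(2*n_A*n_B - n_A - n_B) / ((n_A+n_B)^2 * (n_A+n_B-1)) = 14336/3840 = 3.7333.
        SD[R] = 1.9322.
Step 4: R = E[R], so z = 0 with no continuity correction.
Step 5: Two-sided p-value via normal approximation = 2*(1 - Phi(|z|)) = 1.000000.
Step 6: alpha = 0.05. fail to reject H0.

R = 9, z = 0.0000, p = 1.000000, fail to reject H0.


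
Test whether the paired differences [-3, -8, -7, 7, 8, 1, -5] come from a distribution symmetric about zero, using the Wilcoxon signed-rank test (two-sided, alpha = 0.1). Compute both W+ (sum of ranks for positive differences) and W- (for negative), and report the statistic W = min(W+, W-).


Step 1: Drop any zero differences (none here) and take |d_i|.
|d| = [3, 8, 7, 7, 8, 1, 5]
Step 2: Midrank |d_i| (ties get averaged ranks).
ranks: |3|->2, |8|->6.5, |7|->4.5, |7|->4.5, |8|->6.5, |1|->1, |5|->3
Step 3: Attach original signs; sum ranks with positive sign and with negative sign.
W+ = 4.5 + 6.5 + 1 = 12
W- = 2 + 6.5 + 4.5 + 3 = 16
(Check: W+ + W- = 28 should equal n(n+1)/2 = 28.)
Step 4: Test statistic W = min(W+, W-) = 12.
Step 5: Ties in |d|, so use the tie-corrected normal approximation.
        E[W] = n(n+1)/4 = 7*8/4 = 14.
        Tie groups: |d|=7 (t=2), |d|=8 (t=2); sum(t^3 - t) = 12.
        Var[W] = n(n+1)(2n+1)/24 - sum(t^3-t)/48 = 840/24 - 12/48 = 34.75.
        z = (W - E[W]) / sqrt(Var[W]) = (12 - 14) / 5.8949 = -0.3393.
        Two-sided p = 2*Phi(z) = 0.734402.
Step 6: alpha = 0.1. fail to reject H0.

W+ = 12, W- = 16, W = min = 12, p = 0.734402, fail to reject H0.


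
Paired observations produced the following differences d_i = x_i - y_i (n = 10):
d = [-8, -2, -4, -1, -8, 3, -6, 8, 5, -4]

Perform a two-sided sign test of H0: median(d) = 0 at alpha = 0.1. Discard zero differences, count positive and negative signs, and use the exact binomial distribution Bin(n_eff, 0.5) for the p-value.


Step 1: Discard zero differences. Original n = 10; n_eff = number of nonzero differences = 10.
Nonzero differences (with sign): -8, -2, -4, -1, -8, +3, -6, +8, +5, -4
Step 2: Count signs: positive = 3, negative = 7.
Step 3: Under H0: P(positive) = 0.5, so the number of positives S ~ Bin(10, 0.5).
Step 4: Two-sided exact p-value = sum of Bin(10,0.5) probabilities at or below the observed probability = 0.343750.
Step 5: alpha = 0.1. fail to reject H0.

n_eff = 10, pos = 3, neg = 7, p = 0.343750, fail to reject H0.


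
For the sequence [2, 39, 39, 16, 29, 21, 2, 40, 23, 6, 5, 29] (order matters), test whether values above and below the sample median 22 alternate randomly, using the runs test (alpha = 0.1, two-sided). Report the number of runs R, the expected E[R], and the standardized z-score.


Step 1: Compute median = 22; label A = above, B = below.
Labels in order: BAABABBAABBA  (n_A = 6, n_B = 6)
Step 2: Count runs R = 8.
Step 3: Under H0 (random ordering), E[R] = 2*n_A*n_B/(n_A+n_B) + 1 = 2*6*6/12 + 1 = 7.0000.
        Var[R] = 2*n_A*n_B*(2*n_A*n_B - n_A - n_B) / ((n_A+n_B)^2 * (n_A+n_B-1)) = 4320/1584 = 2.7273.
        SD[R] = 1.6514.
Step 4: Continuity-corrected z = (R - 0.5 - E[R]) / SD[R] = (8 - 0.5 - 7.0000) / 1.6514 = 0.3028.
Step 5: Two-sided p-value via normal approximation = 2*(1 - Phi(|z|)) = 0.762069.
Step 6: alpha = 0.1. fail to reject H0.

R = 8, z = 0.3028, p = 0.762069, fail to reject H0.


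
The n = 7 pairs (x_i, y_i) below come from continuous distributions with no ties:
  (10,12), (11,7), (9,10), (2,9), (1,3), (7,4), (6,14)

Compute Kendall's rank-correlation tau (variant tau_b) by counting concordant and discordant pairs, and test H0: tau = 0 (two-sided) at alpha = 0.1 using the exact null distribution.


Step 1: Enumerate the 21 unordered pairs (i,j) with i<j and classify each by sign(x_j-x_i) * sign(y_j-y_i).
  (1,2):dx=+1,dy=-5->D; (1,3):dx=-1,dy=-2->C; (1,4):dx=-8,dy=-3->C; (1,5):dx=-9,dy=-9->C
  (1,6):dx=-3,dy=-8->C; (1,7):dx=-4,dy=+2->D; (2,3):dx=-2,dy=+3->D; (2,4):dx=-9,dy=+2->D
  (2,5):dx=-10,dy=-4->C; (2,6):dx=-4,dy=-3->C; (2,7):dx=-5,dy=+7->D; (3,4):dx=-7,dy=-1->C
  (3,5):dx=-8,dy=-7->C; (3,6):dx=-2,dy=-6->C; (3,7):dx=-3,dy=+4->D; (4,5):dx=-1,dy=-6->C
  (4,6):dx=+5,dy=-5->D; (4,7):dx=+4,dy=+5->C; (5,6):dx=+6,dy=+1->C; (5,7):dx=+5,dy=+11->C
  (6,7):dx=-1,dy=+10->D
Step 2: C = 13, D = 8, total pairs = 21.
Step 3: tau = (C - D)/(n(n-1)/2) = (13 - 8)/21 = 0.238095.
Step 4: Exact two-sided p-value (enumerate n! = 5040 permutations of y under H0): p = 0.561905.
Step 5: alpha = 0.1. fail to reject H0.

tau_b = 0.2381 (C=13, D=8), p = 0.561905, fail to reject H0.


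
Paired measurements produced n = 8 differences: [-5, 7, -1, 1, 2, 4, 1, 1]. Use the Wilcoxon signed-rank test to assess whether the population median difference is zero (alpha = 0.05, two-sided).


Step 1: Drop any zero differences (none here) and take |d_i|.
|d| = [5, 7, 1, 1, 2, 4, 1, 1]
Step 2: Midrank |d_i| (ties get averaged ranks).
ranks: |5|->7, |7|->8, |1|->2.5, |1|->2.5, |2|->5, |4|->6, |1|->2.5, |1|->2.5
Step 3: Attach original signs; sum ranks with positive sign and with negative sign.
W+ = 8 + 2.5 + 5 + 6 + 2.5 + 2.5 = 26.5
W- = 7 + 2.5 = 9.5
(Check: W+ + W- = 36 should equal n(n+1)/2 = 36.)
Step 4: Test statistic W = min(W+, W-) = 9.5.
Step 5: Ties in |d|, so use the tie-corrected normal approximation.
        E[W] = n(n+1)/4 = 8*9/4 = 18.
        Tie groups: |d|=1 (t=4); sum(t^3 - t) = 60.
        Var[W] = n(n+1)(2n+1)/24 - sum(t^3-t)/48 = 1224/24 - 60/48 = 49.75.
        z = (W - E[W]) / sqrt(Var[W]) = (9.5 - 18) / 7.0534 = -1.2051.
        Two-sided p = 2*Phi(z) = 0.228165.
Step 6: alpha = 0.05. fail to reject H0.

W+ = 26.5, W- = 9.5, W = min = 9.5, p = 0.228165, fail to reject H0.


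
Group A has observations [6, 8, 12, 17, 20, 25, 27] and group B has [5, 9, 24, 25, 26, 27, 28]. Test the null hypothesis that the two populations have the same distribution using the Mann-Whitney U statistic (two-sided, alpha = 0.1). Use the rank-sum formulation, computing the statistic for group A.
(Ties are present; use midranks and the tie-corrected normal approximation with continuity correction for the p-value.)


Step 1: Combine and sort all 14 observations; assign midranks.
sorted (value, group): (5,Y), (6,X), (8,X), (9,Y), (12,X), (17,X), (20,X), (24,Y), (25,X), (25,Y), (26,Y), (27,X), (27,Y), (28,Y)
ranks: 5->1, 6->2, 8->3, 9->4, 12->5, 17->6, 20->7, 24->8, 25->9.5, 25->9.5, 26->11, 27->12.5, 27->12.5, 28->14
Step 2: Rank sum for X: R1 = 2 + 3 + 5 + 6 + 7 + 9.5 + 12.5 = 45.
Step 3: U_X = R1 - n1(n1+1)/2 = 45 - 7*8/2 = 45 - 28 = 17.
       U_Y = n1*n2 - U_X = 49 - 17 = 32.
Step 4: Ties are present, so use the tie-corrected normal approximation (with continuity correction) for the p-value.
Step 5: p-value = 0.370039; compare to alpha = 0.1. fail to reject H0.

U_X = 17, p = 0.370039, fail to reject H0 at alpha = 0.1.


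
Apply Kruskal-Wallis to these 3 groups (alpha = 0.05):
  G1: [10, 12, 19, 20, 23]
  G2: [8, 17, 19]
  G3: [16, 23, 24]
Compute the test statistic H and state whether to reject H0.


Step 1: Combine all N = 11 observations and assign midranks.
sorted (value, group, rank): (8,G2,1), (10,G1,2), (12,G1,3), (16,G3,4), (17,G2,5), (19,G1,6.5), (19,G2,6.5), (20,G1,8), (23,G1,9.5), (23,G3,9.5), (24,G3,11)
Step 2: Sum ranks within each group.
R_1 = 29 (n_1 = 5)
R_2 = 12.5 (n_2 = 3)
R_3 = 24.5 (n_3 = 3)
Step 3: H = 12/(N(N+1)) * sum(R_i^2/n_i) - 3(N+1)
     = 12/(11*12) * (29^2/5 + 12.5^2/3 + 24.5^2/3) - 3*12
     = 0.090909 * 420.367 - 36
     = 2.215152.
Step 4: Ties present; correction factor C = 1 - 12/(11^3 - 11) = 0.990909. Corrected H = 2.215152 / 0.990909 = 2.235474.
Step 5: Under H0, H ~ chi^2(2); p-value = 0.327019.
Step 6: alpha = 0.05. fail to reject H0.

H = 2.2355, df = 2, p = 0.327019, fail to reject H0.


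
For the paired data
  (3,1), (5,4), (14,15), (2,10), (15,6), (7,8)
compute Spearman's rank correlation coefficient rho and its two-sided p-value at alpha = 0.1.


Step 1: Rank x and y separately (midranks; no ties here).
rank(x): 3->2, 5->3, 14->5, 2->1, 15->6, 7->4
rank(y): 1->1, 4->2, 15->6, 10->5, 6->3, 8->4
Step 2: d_i = R_x(i) - R_y(i); compute d_i^2.
  (2-1)^2=1, (3-2)^2=1, (5-6)^2=1, (1-5)^2=16, (6-3)^2=9, (4-4)^2=0
sum(d^2) = 28.
Step 3: rho = 1 - 6*28 / (6*(6^2 - 1)) = 1 - 168/210 = 0.200000.
Step 4: Under H0, t = rho * sqrt((n-2)/(1-rho^2)) = 0.4082 ~ t(4).
Step 5: Two-sided p-value from the t-distribution with 4 df = 0.704000.
Step 6: alpha = 0.1. fail to reject H0.

rho = 0.2000, p = 0.704000, fail to reject H0 at alpha = 0.1.


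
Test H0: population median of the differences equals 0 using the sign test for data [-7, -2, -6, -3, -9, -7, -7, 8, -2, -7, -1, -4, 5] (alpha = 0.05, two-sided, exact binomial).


Step 1: Discard zero differences. Original n = 13; n_eff = number of nonzero differences = 13.
Nonzero differences (with sign): -7, -2, -6, -3, -9, -7, -7, +8, -2, -7, -1, -4, +5
Step 2: Count signs: positive = 2, negative = 11.
Step 3: Under H0: P(positive) = 0.5, so the number of positives S ~ Bin(13, 0.5).
Step 4: Two-sided exact p-value = sum of Bin(13,0.5) probabilities at or below the observed probability = 0.022461.
Step 5: alpha = 0.05. reject H0.

n_eff = 13, pos = 2, neg = 11, p = 0.022461, reject H0.


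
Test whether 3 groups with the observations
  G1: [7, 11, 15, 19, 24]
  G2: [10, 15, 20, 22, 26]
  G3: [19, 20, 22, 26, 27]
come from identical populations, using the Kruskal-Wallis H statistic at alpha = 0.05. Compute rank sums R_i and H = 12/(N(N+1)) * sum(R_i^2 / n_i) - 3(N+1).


Step 1: Combine all N = 15 observations and assign midranks.
sorted (value, group, rank): (7,G1,1), (10,G2,2), (11,G1,3), (15,G1,4.5), (15,G2,4.5), (19,G1,6.5), (19,G3,6.5), (20,G2,8.5), (20,G3,8.5), (22,G2,10.5), (22,G3,10.5), (24,G1,12), (26,G2,13.5), (26,G3,13.5), (27,G3,15)
Step 2: Sum ranks within each group.
R_1 = 27 (n_1 = 5)
R_2 = 39 (n_2 = 5)
R_3 = 54 (n_3 = 5)
Step 3: H = 12/(N(N+1)) * sum(R_i^2/n_i) - 3(N+1)
     = 12/(15*16) * (27^2/5 + 39^2/5 + 54^2/5) - 3*16
     = 0.050000 * 1033.2 - 48
     = 3.660000.
Step 4: Ties present; correction factor C = 1 - 30/(15^3 - 15) = 0.991071. Corrected H = 3.660000 / 0.991071 = 3.692973.
Step 5: Under H0, H ~ chi^2(2); p-value = 0.157791.
Step 6: alpha = 0.05. fail to reject H0.

H = 3.6930, df = 2, p = 0.157791, fail to reject H0.


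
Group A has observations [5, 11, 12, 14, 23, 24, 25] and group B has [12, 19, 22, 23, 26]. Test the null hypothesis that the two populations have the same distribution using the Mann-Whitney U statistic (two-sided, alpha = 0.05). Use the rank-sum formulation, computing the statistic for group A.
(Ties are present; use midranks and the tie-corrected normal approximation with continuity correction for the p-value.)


Step 1: Combine and sort all 12 observations; assign midranks.
sorted (value, group): (5,X), (11,X), (12,X), (12,Y), (14,X), (19,Y), (22,Y), (23,X), (23,Y), (24,X), (25,X), (26,Y)
ranks: 5->1, 11->2, 12->3.5, 12->3.5, 14->5, 19->6, 22->7, 23->8.5, 23->8.5, 24->10, 25->11, 26->12
Step 2: Rank sum for X: R1 = 1 + 2 + 3.5 + 5 + 8.5 + 10 + 11 = 41.
Step 3: U_X = R1 - n1(n1+1)/2 = 41 - 7*8/2 = 41 - 28 = 13.
       U_Y = n1*n2 - U_X = 35 - 13 = 22.
Step 4: Ties are present, so use the tie-corrected normal approximation (with continuity correction) for the p-value.
Step 5: p-value = 0.514478; compare to alpha = 0.05. fail to reject H0.

U_X = 13, p = 0.514478, fail to reject H0 at alpha = 0.05.


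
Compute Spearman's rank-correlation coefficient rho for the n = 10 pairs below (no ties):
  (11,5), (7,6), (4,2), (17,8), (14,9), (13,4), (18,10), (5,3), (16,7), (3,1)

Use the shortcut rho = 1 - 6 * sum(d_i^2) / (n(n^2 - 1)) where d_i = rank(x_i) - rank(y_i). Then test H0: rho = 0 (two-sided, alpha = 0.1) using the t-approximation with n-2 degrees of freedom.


Step 1: Rank x and y separately (midranks; no ties here).
rank(x): 11->5, 7->4, 4->2, 17->9, 14->7, 13->6, 18->10, 5->3, 16->8, 3->1
rank(y): 5->5, 6->6, 2->2, 8->8, 9->9, 4->4, 10->10, 3->3, 7->7, 1->1
Step 2: d_i = R_x(i) - R_y(i); compute d_i^2.
  (5-5)^2=0, (4-6)^2=4, (2-2)^2=0, (9-8)^2=1, (7-9)^2=4, (6-4)^2=4, (10-10)^2=0, (3-3)^2=0, (8-7)^2=1, (1-1)^2=0
sum(d^2) = 14.
Step 3: rho = 1 - 6*14 / (10*(10^2 - 1)) = 1 - 84/990 = 0.915152.
Step 4: Under H0, t = rho * sqrt((n-2)/(1-rho^2)) = 6.4212 ~ t(8).
Step 5: Two-sided p-value from the t-distribution with 8 df = 0.000204.
Step 6: alpha = 0.1. reject H0.

rho = 0.9152, p = 0.000204, reject H0 at alpha = 0.1.
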